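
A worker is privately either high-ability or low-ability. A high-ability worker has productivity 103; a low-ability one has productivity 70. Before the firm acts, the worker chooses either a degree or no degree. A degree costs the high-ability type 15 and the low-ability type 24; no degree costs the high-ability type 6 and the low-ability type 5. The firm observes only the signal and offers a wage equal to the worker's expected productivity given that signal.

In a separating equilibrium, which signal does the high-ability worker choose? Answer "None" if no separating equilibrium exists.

Try high-ability → degree, low-ability → no degree:
  Under separation the firm infers type exactly: degree → high-ability (pays 103), no degree → low-ability (pays 70).
  High-ability: degree gives 103 − 15 = 88; no degree gives 70 − 6 = 64. No deviation. ✓
  Low-ability: no degree gives 70 − 5 = 65; degree gives 103 − 24 = 79. Would deviate. ✗
Try high-ability → no degree, low-ability → degree:
  Under separation the firm infers type exactly: no degree → high-ability (pays 103), degree → low-ability (pays 70).
  High-ability: no degree gives 103 − 6 = 97; degree gives 70 − 15 = 55. No deviation. ✓
  Low-ability: degree gives 70 − 24 = 46; no degree gives 103 − 5 = 98. Would deviate. ✗
Neither assignment is incentive-compatible.

None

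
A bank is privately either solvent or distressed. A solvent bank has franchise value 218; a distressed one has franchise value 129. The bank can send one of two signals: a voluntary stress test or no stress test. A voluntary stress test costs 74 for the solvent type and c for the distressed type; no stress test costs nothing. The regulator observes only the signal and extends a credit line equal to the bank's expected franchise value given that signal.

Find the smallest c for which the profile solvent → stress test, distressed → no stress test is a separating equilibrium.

89

Under separation: stress test → solvent (pays 218); no stress test → distressed (pays 129).
Solvent: 218 − 74 = 144 ≥ 129 − 0 = 129. Holds regardless of c. ✓
Distressed: 129 − 0 ≥ 218 − c, so c ≥ 218 − 129 = 89.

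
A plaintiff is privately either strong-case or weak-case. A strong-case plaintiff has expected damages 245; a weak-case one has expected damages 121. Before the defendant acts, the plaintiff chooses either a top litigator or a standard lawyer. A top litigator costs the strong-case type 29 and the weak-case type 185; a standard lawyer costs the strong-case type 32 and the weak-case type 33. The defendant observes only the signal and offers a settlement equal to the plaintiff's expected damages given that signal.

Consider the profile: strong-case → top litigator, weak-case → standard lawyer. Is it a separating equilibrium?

If types separate, top litigator earns payment 245 and standard lawyer earns 121.
Strong-case: top litigator gives 245 − 29 = 216; standard lawyer gives 121 − 32 = 89. No deviation. ✓
Weak-case: standard lawyer gives 121 − 33 = 88; top litigator gives 245 − 185 = 60. No deviation. ✓
Both incentive constraints hold.

Yes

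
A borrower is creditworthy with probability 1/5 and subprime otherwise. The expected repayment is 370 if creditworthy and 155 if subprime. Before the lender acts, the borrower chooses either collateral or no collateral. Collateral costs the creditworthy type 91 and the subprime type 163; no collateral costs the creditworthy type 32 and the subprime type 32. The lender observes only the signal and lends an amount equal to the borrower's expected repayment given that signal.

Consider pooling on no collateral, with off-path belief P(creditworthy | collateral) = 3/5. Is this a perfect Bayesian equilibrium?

No

On the equilibrium path (no collateral) the lender holds the prior 1/5 and pays 1/5·370 + 4/5·155 = 198. Off-path (collateral) belief 3/5 gives 3/5·370 + 2/5·155 = 284.
Creditworthy: no collateral gives 198 − 32 = 166; collateral gives 284 − 91 = 193. Deviates. ✗
Subprime: no collateral gives 198 − 32 = 166; collateral gives 284 − 163 = 121. Stays. ✓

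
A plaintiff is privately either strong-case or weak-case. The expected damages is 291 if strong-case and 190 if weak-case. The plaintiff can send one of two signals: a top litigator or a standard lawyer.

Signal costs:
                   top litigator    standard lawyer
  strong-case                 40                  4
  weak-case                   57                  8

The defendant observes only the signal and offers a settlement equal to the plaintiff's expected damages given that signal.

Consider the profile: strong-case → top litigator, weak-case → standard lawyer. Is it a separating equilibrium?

No

If types separate, top litigator earns payment 291 and standard lawyer earns 190.
Strong-case: top litigator gives 291 − 40 = 251; standard lawyer gives 190 − 4 = 186. No deviation. ✓
Weak-case: standard lawyer gives 190 − 8 = 182; top litigator gives 291 − 57 = 234. Would deviate. ✗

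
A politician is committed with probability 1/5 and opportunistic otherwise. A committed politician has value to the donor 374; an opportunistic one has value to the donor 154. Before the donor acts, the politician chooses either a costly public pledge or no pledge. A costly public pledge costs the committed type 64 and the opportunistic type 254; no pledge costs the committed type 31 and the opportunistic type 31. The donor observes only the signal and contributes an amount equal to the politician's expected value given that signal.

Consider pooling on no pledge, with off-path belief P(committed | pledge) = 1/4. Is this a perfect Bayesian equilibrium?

Yes

On the equilibrium path (no pledge) the donor holds the prior 1/5 and pays 1/5·374 + 4/5·154 = 198. Off-path (pledge) belief 1/4 gives 1/4·374 + 3/4·154 = 209.
Committed: no pledge gives 198 − 31 = 167; pledge gives 209 − 64 = 145. Stays. ✓
Opportunistic: no pledge gives 198 − 31 = 167; pledge gives 209 − 254 = -45. Stays. ✓
Beliefs are Bayes-consistent on-path and both types best-respond.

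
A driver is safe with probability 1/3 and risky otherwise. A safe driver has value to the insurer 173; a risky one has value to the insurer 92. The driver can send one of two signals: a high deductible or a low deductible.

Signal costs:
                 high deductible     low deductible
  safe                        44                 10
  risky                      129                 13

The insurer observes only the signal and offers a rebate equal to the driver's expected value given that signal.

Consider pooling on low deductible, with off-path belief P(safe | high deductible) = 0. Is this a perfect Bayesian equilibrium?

At the pooled signal (low deductible) the insurer holds the prior 1/3 and pays 1/3·173 + 2/3·92 = 119. Off-path (high deductible) belief 0 gives 0·173 + 1·92 = 92.
Safe: low deductible gives 119 − 10 = 109; high deductible gives 92 − 44 = 48. Stays. ✓
Risky: low deductible gives 119 − 13 = 106; high deductible gives 92 − 129 = -37. Stays. ✓

Yes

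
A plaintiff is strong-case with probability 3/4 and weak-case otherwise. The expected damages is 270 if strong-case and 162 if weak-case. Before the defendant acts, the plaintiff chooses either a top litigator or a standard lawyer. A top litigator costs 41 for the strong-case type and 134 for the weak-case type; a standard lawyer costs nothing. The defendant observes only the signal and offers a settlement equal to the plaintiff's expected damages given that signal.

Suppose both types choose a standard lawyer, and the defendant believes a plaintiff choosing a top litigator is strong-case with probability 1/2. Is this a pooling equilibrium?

On the equilibrium path (standard lawyer) the defendant holds the prior 3/4 and pays 3/4·270 + 1/4·162 = 243. Off-path (top litigator) belief 1/2 gives 1/2·270 + 1/2·162 = 216.
Strong-case: standard lawyer gives 243 − 0 = 243; top litigator gives 216 − 41 = 175. Stays. ✓
Weak-case: standard lawyer gives 243 − 0 = 243; top litigator gives 216 − 134 = 82. Stays. ✓
Beliefs are Bayes-consistent on-path and both types best-respond.

Yes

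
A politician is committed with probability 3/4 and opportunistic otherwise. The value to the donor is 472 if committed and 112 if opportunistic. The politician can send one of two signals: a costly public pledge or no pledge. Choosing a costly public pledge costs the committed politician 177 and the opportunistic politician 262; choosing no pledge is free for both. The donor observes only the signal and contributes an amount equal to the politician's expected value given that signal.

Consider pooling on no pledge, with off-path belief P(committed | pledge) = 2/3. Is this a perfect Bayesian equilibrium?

Yes

At the pooled signal (no pledge) the donor holds the prior 3/4 and pays 3/4·472 + 1/4·112 = 382. Off-path (pledge) belief 2/3 gives 2/3·472 + 1/3·112 = 352.
Committed: no pledge gives 382 − 0 = 382; pledge gives 352 − 177 = 175. Stays. ✓
Opportunistic: no pledge gives 382 − 0 = 382; pledge gives 352 − 262 = 90. Stays. ✓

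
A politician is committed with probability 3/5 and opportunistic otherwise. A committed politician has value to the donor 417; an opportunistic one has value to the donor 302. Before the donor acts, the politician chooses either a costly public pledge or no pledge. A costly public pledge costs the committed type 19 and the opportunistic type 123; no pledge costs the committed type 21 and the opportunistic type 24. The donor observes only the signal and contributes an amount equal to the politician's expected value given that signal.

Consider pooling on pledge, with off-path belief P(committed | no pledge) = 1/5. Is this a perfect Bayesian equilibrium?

On the equilibrium path (pledge) the donor holds the prior 3/5 and pays 3/5·417 + 2/5·302 = 371. Off-path (no pledge) belief 1/5 gives 1/5·417 + 4/5·302 = 325.
Committed: pledge gives 371 − 19 = 352; no pledge gives 325 − 21 = 304. Stays. ✓
Opportunistic: pledge gives 371 − 123 = 248; no pledge gives 325 − 24 = 301. Deviates. ✗

No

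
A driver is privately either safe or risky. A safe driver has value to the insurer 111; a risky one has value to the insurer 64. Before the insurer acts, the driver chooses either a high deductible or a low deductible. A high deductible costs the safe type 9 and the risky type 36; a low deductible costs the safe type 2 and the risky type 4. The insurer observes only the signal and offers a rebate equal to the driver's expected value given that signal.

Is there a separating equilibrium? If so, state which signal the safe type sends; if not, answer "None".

None

Try safe → high deductible, risky → low deductible:
  If types separate, high deductible earns payment 111 and low deductible earns 64.
  Safe: high deductible gives 111 − 9 = 102; low deductible gives 64 − 2 = 62. No deviation. ✓
  Risky: low deductible gives 64 − 4 = 60; high deductible gives 111 − 36 = 75. Would deviate. ✗
Try safe → low deductible, risky → high deductible:
  If types separate, low deductible earns payment 111 and high deductible earns 64.
  Safe: low deductible gives 111 − 2 = 109; high deductible gives 64 − 9 = 55. No deviation. ✓
  Risky: high deductible gives 64 − 36 = 28; low deductible gives 111 − 4 = 107. Would deviate. ✗
Neither assignment is incentive-compatible.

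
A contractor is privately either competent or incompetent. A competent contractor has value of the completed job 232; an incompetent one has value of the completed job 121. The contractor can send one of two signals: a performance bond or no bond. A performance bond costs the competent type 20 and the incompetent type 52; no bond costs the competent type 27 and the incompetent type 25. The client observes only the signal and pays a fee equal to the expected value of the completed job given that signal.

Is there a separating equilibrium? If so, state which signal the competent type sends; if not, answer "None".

Try competent → bond, incompetent → no bond:
  If types separate, bond earns payment 232 and no bond earns 121.
  Competent: bond gives 232 − 20 = 212; no bond gives 121 − 27 = 94. No deviation. ✓
  Incompetent: no bond gives 121 − 25 = 96; bond gives 232 − 52 = 180. Would deviate. ✗
Try competent → no bond, incompetent → bond:
  If types separate, no bond earns payment 232 and bond earns 121.
  Competent: no bond gives 232 − 27 = 205; bond gives 121 − 20 = 101. No deviation. ✓
  Incompetent: bond gives 121 − 52 = 69; no bond gives 232 − 25 = 207. Would deviate. ✗
Neither assignment is incentive-compatible.

None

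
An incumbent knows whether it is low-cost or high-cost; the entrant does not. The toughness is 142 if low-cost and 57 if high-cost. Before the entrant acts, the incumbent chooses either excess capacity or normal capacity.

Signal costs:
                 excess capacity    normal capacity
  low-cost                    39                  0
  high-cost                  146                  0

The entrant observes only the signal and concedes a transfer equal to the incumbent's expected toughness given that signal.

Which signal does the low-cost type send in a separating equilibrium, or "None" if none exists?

Try low-cost → excess capacity, high-cost → normal capacity:
  If types separate, excess capacity earns payment 142 and normal capacity earns 57.
  Low-cost: excess capacity gives 142 − 39 = 103; normal capacity gives 57 − 0 = 57. No deviation. ✓
  High-cost: normal capacity gives 57 − 0 = 57; excess capacity gives 142 − 146 = -4. No deviation. ✓
Both hold — the low-cost type sends excess capacity.

excess capacity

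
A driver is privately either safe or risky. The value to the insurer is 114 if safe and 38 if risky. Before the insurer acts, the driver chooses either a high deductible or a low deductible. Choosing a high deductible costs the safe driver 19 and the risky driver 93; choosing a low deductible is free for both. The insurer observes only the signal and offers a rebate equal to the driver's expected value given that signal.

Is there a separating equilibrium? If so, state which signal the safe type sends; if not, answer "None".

Try safe → high deductible, risky → low deductible:
  Under separation the insurer infers type exactly: high deductible → safe (pays 114), low deductible → risky (pays 38).
  Safe: high deductible gives 114 − 19 = 95; low deductible gives 38 − 0 = 38. No deviation. ✓
  Risky: low deductible gives 38 − 0 = 38; high deductible gives 114 − 93 = 21. No deviation. ✓
Both hold — the safe type sends high deductible.

high deductible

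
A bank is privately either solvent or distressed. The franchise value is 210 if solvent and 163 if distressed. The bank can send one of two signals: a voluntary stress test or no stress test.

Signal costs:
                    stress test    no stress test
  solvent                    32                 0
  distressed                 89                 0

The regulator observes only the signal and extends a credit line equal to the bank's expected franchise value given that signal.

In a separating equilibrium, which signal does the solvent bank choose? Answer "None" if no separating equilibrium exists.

Try solvent → stress test, distressed → no stress test:
  If types separate, stress test earns payment 210 and no stress test earns 163.
  Solvent: stress test gives 210 − 32 = 178; no stress test gives 163 − 0 = 163. No deviation. ✓
  Distressed: no stress test gives 163 − 0 = 163; stress test gives 210 − 89 = 121. No deviation. ✓
Both hold — the solvent type sends stress test.

stress test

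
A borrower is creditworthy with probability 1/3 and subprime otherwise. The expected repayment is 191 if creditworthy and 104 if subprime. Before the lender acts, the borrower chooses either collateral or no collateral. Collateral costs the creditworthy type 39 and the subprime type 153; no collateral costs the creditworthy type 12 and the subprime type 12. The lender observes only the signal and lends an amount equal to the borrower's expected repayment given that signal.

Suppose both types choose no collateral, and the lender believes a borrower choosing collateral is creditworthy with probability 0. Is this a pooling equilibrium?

On the equilibrium path (no collateral) the lender holds the prior 1/3 and pays 1/3·191 + 2/3·104 = 133. Off-path (collateral) belief 0 gives 0·191 + 1·104 = 104.
Creditworthy: no collateral gives 133 − 12 = 121; collateral gives 104 − 39 = 65. Stays. ✓
Subprime: no collateral gives 133 − 12 = 121; collateral gives 104 − 153 = -49. Stays. ✓
Beliefs are Bayes-consistent on-path and both types best-respond.

Yes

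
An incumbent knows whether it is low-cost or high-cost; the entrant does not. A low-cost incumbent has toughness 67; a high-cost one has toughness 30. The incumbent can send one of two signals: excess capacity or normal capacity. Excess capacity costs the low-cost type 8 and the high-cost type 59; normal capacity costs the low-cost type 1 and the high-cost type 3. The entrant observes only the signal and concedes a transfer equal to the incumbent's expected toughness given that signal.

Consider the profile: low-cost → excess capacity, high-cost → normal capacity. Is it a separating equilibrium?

Under separation the entrant infers type exactly: excess capacity → low-cost (pays 67), normal capacity → high-cost (pays 30).
Low-cost: excess capacity gives 67 − 8 = 59; normal capacity gives 30 − 1 = 29. No deviation. ✓
High-cost: normal capacity gives 30 − 3 = 27; excess capacity gives 67 − 59 = 8. No deviation. ✓
Neither type gains from mimicking the other.

Yes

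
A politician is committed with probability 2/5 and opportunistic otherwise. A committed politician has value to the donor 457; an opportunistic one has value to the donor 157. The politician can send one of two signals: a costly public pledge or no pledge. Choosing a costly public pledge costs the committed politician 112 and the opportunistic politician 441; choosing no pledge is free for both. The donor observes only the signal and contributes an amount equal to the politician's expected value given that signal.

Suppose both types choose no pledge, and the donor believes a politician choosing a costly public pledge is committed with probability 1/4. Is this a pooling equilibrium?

At the pooled signal (no pledge) the donor holds the prior 2/5 and pays 2/5·457 + 3/5·157 = 277. Off-path (pledge) belief 1/4 gives 1/4·457 + 3/4·157 = 232.
Committed: no pledge gives 277 − 0 = 277; pledge gives 232 − 112 = 120. Stays. ✓
Opportunistic: no pledge gives 277 − 0 = 277; pledge gives 232 − 441 = -209. Stays. ✓

Yes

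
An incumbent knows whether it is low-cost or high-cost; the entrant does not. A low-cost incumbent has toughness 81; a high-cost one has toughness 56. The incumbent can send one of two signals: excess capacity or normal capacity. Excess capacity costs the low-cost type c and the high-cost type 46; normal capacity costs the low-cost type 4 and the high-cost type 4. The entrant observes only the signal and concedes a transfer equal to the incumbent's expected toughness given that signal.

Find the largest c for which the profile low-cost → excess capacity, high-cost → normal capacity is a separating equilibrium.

Under separation: excess capacity → low-cost (pays 81); normal capacity → high-cost (pays 56).
High-cost: 56 − 4 = 52 ≥ 81 − 46 = 35. Holds regardless of c. ✓
Low-cost: 81 − c ≥ 56 − 4, so c ≤ 81 − 52 = 29.

29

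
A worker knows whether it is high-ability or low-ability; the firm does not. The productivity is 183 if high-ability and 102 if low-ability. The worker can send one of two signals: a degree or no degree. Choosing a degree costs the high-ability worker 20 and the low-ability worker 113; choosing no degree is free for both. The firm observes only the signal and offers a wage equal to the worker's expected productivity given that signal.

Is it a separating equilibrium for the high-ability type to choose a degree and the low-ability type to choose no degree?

If types separate, degree earns payment 183 and no degree earns 102.
High-ability: degree gives 183 − 20 = 163; no degree gives 102 − 0 = 102. No deviation. ✓
Low-ability: no degree gives 102 − 0 = 102; degree gives 183 − 113 = 70. No deviation. ✓
Neither type gains from mimicking the other.

Yes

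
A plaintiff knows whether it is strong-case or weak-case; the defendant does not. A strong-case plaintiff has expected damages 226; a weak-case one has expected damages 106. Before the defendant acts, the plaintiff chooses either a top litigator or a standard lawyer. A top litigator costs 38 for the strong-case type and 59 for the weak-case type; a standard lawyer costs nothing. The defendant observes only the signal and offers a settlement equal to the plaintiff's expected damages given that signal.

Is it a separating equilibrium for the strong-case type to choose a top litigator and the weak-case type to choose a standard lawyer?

Under separation the defendant infers type exactly: top litigator → strong-case (pays 226), standard lawyer → weak-case (pays 106).
Strong-case: top litigator gives 226 − 38 = 188; standard lawyer gives 106 − 0 = 106. No deviation. ✓
Weak-case: standard lawyer gives 106 − 0 = 106; top litigator gives 226 − 59 = 167. Would deviate. ✗

No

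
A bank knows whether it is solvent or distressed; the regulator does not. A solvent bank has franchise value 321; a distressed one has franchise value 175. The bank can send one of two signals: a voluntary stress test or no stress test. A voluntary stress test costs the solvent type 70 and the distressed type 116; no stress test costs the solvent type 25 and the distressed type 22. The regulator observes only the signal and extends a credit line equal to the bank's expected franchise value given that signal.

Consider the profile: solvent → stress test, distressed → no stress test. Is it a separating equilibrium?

No

Under separation the regulator infers type exactly: stress test → solvent (pays 321), no stress test → distressed (pays 175).
Solvent: stress test gives 321 − 70 = 251; no stress test gives 175 − 25 = 150. No deviation. ✓
Distressed: no stress test gives 175 − 22 = 153; stress test gives 321 − 116 = 205. Would deviate. ✗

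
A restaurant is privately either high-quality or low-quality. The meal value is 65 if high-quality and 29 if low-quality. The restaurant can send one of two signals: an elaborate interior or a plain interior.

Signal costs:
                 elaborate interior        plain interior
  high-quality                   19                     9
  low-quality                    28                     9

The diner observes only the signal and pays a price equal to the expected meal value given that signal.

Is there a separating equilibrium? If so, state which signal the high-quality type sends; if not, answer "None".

None

Try high-quality → elaborate interior, low-quality → plain interior:
  Under separation the diner infers type exactly: elaborate interior → high-quality (pays 65), plain interior → low-quality (pays 29).
  High-quality: elaborate interior gives 65 − 19 = 46; plain interior gives 29 − 9 = 20. No deviation. ✓
  Low-quality: plain interior gives 29 − 9 = 20; elaborate interior gives 65 − 28 = 37. Would deviate. ✗
Try high-quality → plain interior, low-quality → elaborate interior:
  Under separation the diner infers type exactly: plain interior → high-quality (pays 65), elaborate interior → low-quality (pays 29).
  High-quality: plain interior gives 65 − 9 = 56; elaborate interior gives 29 − 19 = 10. No deviation. ✓
  Low-quality: elaborate interior gives 29 − 28 = 1; plain interior gives 65 − 9 = 56. Would deviate. ✗
Neither assignment is incentive-compatible.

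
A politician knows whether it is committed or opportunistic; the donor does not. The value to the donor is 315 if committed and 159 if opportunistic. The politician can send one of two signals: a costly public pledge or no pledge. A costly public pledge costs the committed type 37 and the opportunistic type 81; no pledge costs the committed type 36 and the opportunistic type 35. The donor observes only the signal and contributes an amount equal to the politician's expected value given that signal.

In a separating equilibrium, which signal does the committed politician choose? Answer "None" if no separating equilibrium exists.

Try committed → pledge, opportunistic → no pledge:
  If types separate, pledge earns payment 315 and no pledge earns 159.
  Committed: pledge gives 315 − 37 = 278; no pledge gives 159 − 36 = 123. No deviation. ✓
  Opportunistic: no pledge gives 159 − 35 = 124; pledge gives 315 − 81 = 234. Would deviate. ✗
Try committed → no pledge, opportunistic → pledge:
  If types separate, no pledge earns payment 315 and pledge earns 159.
  Committed: no pledge gives 315 − 36 = 279; pledge gives 159 − 37 = 122. No deviation. ✓
  Opportunistic: pledge gives 159 − 81 = 78; no pledge gives 315 − 35 = 280. Would deviate. ✗
Neither assignment is incentive-compatible.

None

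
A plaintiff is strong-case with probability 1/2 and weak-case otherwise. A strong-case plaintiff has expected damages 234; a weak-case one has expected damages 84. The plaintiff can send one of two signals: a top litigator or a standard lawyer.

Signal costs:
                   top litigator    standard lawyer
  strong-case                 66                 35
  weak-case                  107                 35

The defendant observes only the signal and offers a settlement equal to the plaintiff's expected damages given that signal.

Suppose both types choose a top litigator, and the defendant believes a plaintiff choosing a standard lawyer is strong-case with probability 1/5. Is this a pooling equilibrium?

No

At the pooled signal (top litigator) the defendant holds the prior 1/2 and pays 1/2·234 + 1/2·84 = 159. Off-path (standard lawyer) belief 1/5 gives 1/5·234 + 4/5·84 = 114.
Strong-case: top litigator gives 159 − 66 = 93; standard lawyer gives 114 − 35 = 79. Stays. ✓
Weak-case: top litigator gives 159 − 107 = 52; standard lawyer gives 114 − 35 = 79. Deviates. ✗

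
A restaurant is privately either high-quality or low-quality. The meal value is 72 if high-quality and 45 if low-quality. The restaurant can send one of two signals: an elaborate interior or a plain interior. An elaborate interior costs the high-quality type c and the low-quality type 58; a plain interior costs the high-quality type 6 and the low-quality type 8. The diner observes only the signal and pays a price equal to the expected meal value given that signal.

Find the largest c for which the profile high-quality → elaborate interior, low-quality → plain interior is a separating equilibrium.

Under separation: elaborate interior → high-quality (pays 72); plain interior → low-quality (pays 45).
Low-quality: 45 − 8 = 37 ≥ 72 − 58 = 14. Holds regardless of c. ✓
High-quality: 72 − c ≥ 45 − 6, so c ≤ 72 − 39 = 33.

33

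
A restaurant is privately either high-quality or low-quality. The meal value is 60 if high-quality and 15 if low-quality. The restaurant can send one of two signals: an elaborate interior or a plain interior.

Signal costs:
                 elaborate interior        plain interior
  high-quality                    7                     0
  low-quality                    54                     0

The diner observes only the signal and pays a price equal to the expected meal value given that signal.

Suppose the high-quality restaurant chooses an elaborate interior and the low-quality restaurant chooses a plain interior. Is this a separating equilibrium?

If types separate, elaborate interior earns payment 60 and plain interior earns 15.
High-quality: elaborate interior gives 60 − 7 = 53; plain interior gives 15 − 0 = 15. No deviation. ✓
Low-quality: plain interior gives 15 − 0 = 15; elaborate interior gives 60 − 54 = 6. No deviation. ✓
Neither type gains from mimicking the other.

Yes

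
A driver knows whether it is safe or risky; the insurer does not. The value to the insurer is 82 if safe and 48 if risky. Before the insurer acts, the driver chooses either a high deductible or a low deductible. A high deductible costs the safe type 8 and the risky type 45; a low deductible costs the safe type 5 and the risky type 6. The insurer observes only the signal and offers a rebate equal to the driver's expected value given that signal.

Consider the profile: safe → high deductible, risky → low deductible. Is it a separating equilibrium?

Yes

If types separate, high deductible earns payment 82 and low deductible earns 48.
Safe: high deductible gives 82 − 8 = 74; low deductible gives 48 − 5 = 43. No deviation. ✓
Risky: low deductible gives 48 − 6 = 42; high deductible gives 82 − 45 = 37. No deviation. ✓
Both incentive constraints hold.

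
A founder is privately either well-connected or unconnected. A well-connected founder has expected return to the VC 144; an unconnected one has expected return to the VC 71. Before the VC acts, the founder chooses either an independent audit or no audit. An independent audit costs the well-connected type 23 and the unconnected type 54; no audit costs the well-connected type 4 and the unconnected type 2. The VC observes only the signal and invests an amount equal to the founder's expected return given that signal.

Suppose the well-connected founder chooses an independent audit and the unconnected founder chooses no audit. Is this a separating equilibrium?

No

If types separate, audit earns payment 144 and no audit earns 71.
Well-connected: audit gives 144 − 23 = 121; no audit gives 71 − 4 = 67. No deviation. ✓
Unconnected: no audit gives 71 − 2 = 69; audit gives 144 − 54 = 90. Would deviate. ✗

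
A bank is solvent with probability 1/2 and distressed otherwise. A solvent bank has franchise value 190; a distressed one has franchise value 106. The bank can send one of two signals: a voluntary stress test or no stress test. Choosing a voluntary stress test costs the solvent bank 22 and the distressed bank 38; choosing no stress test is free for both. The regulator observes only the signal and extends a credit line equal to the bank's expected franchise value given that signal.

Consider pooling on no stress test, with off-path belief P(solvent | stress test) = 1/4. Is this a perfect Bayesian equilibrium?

Yes

At the pooled signal (no stress test) the regulator holds the prior 1/2 and pays 1/2·190 + 1/2·106 = 148. Off-path (stress test) belief 1/4 gives 1/4·190 + 3/4·106 = 127.
Solvent: no stress test gives 148 − 0 = 148; stress test gives 127 − 22 = 105. Stays. ✓
Distressed: no stress test gives 148 − 0 = 148; stress test gives 127 − 38 = 89. Stays. ✓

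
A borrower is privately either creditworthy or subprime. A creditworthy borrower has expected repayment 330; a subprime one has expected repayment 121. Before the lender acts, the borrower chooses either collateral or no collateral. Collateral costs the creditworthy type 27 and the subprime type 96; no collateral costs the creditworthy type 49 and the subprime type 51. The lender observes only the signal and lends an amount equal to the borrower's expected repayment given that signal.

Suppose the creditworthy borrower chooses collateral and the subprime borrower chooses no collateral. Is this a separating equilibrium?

No

Under separation the lender infers type exactly: collateral → creditworthy (pays 330), no collateral → subprime (pays 121).
Creditworthy: collateral gives 330 − 27 = 303; no collateral gives 121 − 49 = 72. No deviation. ✓
Subprime: no collateral gives 121 − 51 = 70; collateral gives 330 − 96 = 234. Would deviate. ✗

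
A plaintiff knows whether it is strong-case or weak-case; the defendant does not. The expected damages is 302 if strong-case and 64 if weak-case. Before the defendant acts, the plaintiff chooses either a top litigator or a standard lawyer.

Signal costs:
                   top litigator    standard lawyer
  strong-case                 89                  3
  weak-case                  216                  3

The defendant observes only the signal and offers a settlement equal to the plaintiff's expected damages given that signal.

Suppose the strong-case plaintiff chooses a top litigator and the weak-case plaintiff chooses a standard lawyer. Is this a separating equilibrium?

No

If types separate, top litigator earns payment 302 and standard lawyer earns 64.
Strong-case: top litigator gives 302 − 89 = 213; standard lawyer gives 64 − 3 = 61. No deviation. ✓
Weak-case: standard lawyer gives 64 − 3 = 61; top litigator gives 302 − 216 = 86. Would deviate. ✗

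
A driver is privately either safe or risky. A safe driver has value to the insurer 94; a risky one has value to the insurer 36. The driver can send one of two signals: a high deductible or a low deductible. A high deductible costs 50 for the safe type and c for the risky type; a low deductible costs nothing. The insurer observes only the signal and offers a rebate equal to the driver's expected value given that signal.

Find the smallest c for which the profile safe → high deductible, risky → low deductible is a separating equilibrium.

58

Under separation: high deductible → safe (pays 94); low deductible → risky (pays 36).
Safe: 94 − 50 = 44 ≥ 36 − 0 = 36. Holds regardless of c. ✓
Risky: 36 − 0 ≥ 94 − c, so c ≥ 94 − 36 = 58.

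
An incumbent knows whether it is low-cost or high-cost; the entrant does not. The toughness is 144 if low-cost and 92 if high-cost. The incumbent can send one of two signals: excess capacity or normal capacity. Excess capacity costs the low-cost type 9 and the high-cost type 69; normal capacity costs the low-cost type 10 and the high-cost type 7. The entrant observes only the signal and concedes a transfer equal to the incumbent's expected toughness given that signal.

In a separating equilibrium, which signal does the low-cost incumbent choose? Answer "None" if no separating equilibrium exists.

excess capacity

Try low-cost → excess capacity, high-cost → normal capacity:
  If types separate, excess capacity earns payment 144 and normal capacity earns 92.
  Low-cost: excess capacity gives 144 − 9 = 135; normal capacity gives 92 − 10 = 82. No deviation. ✓
  High-cost: normal capacity gives 92 − 7 = 85; excess capacity gives 144 − 69 = 75. No deviation. ✓
Both hold — the low-cost type sends excess capacity.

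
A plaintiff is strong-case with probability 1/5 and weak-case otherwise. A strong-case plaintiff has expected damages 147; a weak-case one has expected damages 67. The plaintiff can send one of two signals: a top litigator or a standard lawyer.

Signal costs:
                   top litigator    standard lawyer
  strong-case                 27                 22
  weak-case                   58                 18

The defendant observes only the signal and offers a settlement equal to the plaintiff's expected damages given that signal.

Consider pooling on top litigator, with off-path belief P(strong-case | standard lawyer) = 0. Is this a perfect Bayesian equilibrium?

At the pooled signal (top litigator) the defendant holds the prior 1/5 and pays 1/5·147 + 4/5·67 = 83. Off-path (standard lawyer) belief 0 gives 0·147 + 1·67 = 67.
Strong-case: top litigator gives 83 − 27 = 56; standard lawyer gives 67 − 22 = 45. Stays. ✓
Weak-case: top litigator gives 83 − 58 = 25; standard lawyer gives 67 − 18 = 49. Deviates. ✗

No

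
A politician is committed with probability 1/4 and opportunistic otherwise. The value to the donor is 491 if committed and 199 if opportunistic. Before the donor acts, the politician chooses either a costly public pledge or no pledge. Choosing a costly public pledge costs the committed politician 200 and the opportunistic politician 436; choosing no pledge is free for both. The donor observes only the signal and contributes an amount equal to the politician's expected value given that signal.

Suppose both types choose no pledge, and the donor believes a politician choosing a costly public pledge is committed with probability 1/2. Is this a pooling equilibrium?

At the pooled signal (no pledge) the donor holds the prior 1/4 and pays 1/4·491 + 3/4·199 = 272. Off-path (pledge) belief 1/2 gives 1/2·491 + 1/2·199 = 345.
Committed: no pledge gives 272 − 0 = 272; pledge gives 345 − 200 = 145. Stays. ✓
Opportunistic: no pledge gives 272 − 0 = 272; pledge gives 345 − 436 = -91. Stays. ✓

Yes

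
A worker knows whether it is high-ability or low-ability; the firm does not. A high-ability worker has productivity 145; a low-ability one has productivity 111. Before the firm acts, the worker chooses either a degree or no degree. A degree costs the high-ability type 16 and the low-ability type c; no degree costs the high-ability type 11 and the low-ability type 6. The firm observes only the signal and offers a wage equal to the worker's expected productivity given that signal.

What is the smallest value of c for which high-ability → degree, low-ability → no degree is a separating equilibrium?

Under separation: degree → high-ability (pays 145); no degree → low-ability (pays 111).
High-ability: 145 − 16 = 129 ≥ 111 − 11 = 100. Holds regardless of c. ✓
Low-ability: 111 − 6 ≥ 145 − c, so c ≥ 145 − 105 = 40.

40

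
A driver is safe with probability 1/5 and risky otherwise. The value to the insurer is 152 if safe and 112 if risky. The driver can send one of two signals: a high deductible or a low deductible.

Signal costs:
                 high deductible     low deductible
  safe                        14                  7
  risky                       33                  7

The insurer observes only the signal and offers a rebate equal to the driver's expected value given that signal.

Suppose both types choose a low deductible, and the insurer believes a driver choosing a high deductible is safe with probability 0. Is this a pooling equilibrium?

At the pooled signal (low deductible) the insurer holds the prior 1/5 and pays 1/5·152 + 4/5·112 = 120. Off-path (high deductible) belief 0 gives 0·152 + 1·112 = 112.
Safe: low deductible gives 120 − 7 = 113; high deductible gives 112 − 14 = 98. Stays. ✓
Risky: low deductible gives 120 − 7 = 113; high deductible gives 112 − 33 = 79. Stays. ✓

Yes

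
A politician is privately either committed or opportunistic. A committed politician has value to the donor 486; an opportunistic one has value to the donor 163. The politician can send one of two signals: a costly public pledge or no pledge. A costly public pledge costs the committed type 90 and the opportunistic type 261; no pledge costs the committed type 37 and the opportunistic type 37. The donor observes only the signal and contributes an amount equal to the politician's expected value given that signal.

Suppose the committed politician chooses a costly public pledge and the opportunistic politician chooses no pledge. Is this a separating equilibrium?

If types separate, pledge earns payment 486 and no pledge earns 163.
Committed: pledge gives 486 − 90 = 396; no pledge gives 163 − 37 = 126. No deviation. ✓
Opportunistic: no pledge gives 163 − 37 = 126; pledge gives 486 − 261 = 225. Would deviate. ✗

No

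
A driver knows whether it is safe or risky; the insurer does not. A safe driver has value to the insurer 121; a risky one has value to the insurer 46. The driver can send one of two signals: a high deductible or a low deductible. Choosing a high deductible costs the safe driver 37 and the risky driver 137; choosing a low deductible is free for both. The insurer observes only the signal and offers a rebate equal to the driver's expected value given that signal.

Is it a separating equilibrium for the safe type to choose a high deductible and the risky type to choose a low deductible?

If types separate, high deductible earns payment 121 and low deductible earns 46.
Safe: high deductible gives 121 − 37 = 84; low deductible gives 46 − 0 = 46. No deviation. ✓
Risky: low deductible gives 46 − 0 = 46; high deductible gives 121 − 137 = -16. No deviation. ✓
Neither type gains from mimicking the other.

Yes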